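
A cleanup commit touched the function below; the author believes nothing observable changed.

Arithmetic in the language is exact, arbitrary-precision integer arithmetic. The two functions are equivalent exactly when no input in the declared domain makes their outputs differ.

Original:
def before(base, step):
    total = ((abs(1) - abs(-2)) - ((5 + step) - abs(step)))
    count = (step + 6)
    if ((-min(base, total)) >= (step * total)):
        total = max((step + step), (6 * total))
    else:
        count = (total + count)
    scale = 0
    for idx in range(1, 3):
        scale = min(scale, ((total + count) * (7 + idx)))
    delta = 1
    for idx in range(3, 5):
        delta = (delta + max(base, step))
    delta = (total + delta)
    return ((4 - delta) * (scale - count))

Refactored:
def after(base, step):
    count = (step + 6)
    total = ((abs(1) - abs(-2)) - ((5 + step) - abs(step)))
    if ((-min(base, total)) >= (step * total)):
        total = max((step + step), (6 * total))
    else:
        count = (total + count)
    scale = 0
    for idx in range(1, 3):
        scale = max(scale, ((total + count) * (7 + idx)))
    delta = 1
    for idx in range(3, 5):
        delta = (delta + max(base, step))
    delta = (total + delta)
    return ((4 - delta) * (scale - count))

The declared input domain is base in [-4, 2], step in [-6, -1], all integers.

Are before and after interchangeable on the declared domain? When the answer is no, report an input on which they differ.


The rewrite breaks on base=-4, step=-6, where the results are 0 and -8100.
before: total := 6 | count := 0 | ((-min(base, total)) >= (step * total)): true | total := 36 | scale := 0 | iter idx=1: | scale := 0 | iter idx=2: | scale := 0 | delta := 1 | iter idx=3: | delta := -3 | iter idx=4: | delta := -7 | delta := 29 | result 0
after: count := 0 | total := 6 | ((-min(base, total)) >= (step * total)): true | total := 36 | scale := 0 | iter idx=1: | scale := 288 | iter idx=2: | scale := 324 | delta := 1 | iter idx=3: | delta := -3 | iter idx=4: | delta := -7 | delta := 29 | result -8100
verdict: not equivalent; witness: base=-4, step=-6


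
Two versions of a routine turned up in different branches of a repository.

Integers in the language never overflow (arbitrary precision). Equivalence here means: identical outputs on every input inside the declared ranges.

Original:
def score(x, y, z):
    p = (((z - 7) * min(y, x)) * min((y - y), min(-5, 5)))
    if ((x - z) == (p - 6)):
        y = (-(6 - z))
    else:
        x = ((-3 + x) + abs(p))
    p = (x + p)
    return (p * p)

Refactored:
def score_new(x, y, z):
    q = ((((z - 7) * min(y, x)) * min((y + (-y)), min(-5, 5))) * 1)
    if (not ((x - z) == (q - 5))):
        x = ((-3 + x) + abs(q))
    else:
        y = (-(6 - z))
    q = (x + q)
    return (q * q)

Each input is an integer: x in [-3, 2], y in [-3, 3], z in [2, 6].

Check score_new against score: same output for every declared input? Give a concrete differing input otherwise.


Consider the input x=0, y=0, z=5.
score: p becomes 0; next ((x - z) == (p - 6)) evaluates to false; next x becomes -3; next p becomes -3; next final value 9
score_new: q becomes 0; next (not ((x - z) == (q - 5))) evaluates to false; next y becomes -1; next q becomes 0; next final value 0
9 and 0 differ, so these are not the same function on this domain.
verdict: not equivalent; witness: x=0, y=0, z=5


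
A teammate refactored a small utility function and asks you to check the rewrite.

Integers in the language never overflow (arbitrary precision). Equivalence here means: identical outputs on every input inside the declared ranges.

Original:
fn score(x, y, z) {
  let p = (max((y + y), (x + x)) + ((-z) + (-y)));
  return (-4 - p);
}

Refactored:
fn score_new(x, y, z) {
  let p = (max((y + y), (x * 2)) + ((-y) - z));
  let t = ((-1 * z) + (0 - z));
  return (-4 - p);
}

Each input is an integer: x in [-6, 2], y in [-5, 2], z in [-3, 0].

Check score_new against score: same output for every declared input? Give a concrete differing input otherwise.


Side by side, the visible changes include: arithmetic usage differs; and local variable names differ; and constant usage differs; and statement counts differ.
One worked example (x=-6, y=-4, z=0) — score: p = -4; return 0; score_new: p = -4; t = 0; return 0; agreement on 0.
Every one of the 288 inputs gives matching results.
verdict: equivalent


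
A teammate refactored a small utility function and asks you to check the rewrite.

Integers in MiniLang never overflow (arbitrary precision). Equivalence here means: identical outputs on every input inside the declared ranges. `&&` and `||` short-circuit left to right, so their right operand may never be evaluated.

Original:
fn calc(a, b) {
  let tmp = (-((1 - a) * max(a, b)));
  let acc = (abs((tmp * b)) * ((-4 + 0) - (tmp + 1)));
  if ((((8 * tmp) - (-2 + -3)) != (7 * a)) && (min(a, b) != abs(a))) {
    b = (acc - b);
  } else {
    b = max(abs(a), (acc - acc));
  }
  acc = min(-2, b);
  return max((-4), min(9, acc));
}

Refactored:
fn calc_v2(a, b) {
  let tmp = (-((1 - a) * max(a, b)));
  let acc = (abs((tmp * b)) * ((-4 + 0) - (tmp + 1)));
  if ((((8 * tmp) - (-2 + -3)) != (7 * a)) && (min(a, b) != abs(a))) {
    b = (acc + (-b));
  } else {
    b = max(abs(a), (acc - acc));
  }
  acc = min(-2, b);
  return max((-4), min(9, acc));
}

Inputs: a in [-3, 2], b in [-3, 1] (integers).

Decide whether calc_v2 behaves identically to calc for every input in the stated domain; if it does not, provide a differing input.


Equivalent — the differences include arithmetic usage differs, yet no declared input distinguishes the two.
Tracing a=-2, b=1: calc: tmp becomes -3; next acc becomes -6; next ((((8 * tmp) - (-2 + -3)) != (7 * a)) && (min(a, b) != abs(a))) evaluates to true; next b becomes -7; next acc becomes -7; next final value -4 | calc_v2: tmp becomes -3; next acc becomes -6; next ((((8 * tmp) - (-2 + -3)) != (7 * a)) && (min(a, b) != abs(a))) evaluates to true; next b becomes -7; next acc becomes -7; next final value -4 — matching result -4.
An exhaustive pass over the 30 declared inputs shows identical outputs.
verdict: equivalent


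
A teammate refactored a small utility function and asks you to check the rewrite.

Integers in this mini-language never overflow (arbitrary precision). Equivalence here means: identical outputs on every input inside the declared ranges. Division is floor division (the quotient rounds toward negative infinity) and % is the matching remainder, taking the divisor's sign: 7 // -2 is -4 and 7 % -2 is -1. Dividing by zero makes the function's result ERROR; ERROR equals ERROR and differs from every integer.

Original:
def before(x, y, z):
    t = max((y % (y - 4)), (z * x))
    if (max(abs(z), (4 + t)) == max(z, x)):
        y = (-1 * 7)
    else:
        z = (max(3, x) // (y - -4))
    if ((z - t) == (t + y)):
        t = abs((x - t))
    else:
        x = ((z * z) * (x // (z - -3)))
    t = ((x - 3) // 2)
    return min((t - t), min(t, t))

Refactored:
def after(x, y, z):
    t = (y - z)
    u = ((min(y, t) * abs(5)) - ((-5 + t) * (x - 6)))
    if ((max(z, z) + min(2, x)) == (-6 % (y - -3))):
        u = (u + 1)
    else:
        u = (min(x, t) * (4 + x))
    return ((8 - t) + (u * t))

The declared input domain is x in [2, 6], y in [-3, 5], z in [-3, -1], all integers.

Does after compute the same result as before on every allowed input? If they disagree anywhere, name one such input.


Run the pair on x=2, y=-3, z=-3.
before: t=-3, then (max(abs(z), (4 + t)) == max(z, x)) is false, then z=3, then ((z - t) == (t + y)) is false, then x=0, then t=-2, then returns -2
after: t=0, then u=-35, then a zero divisor aborts: ERROR
-2 != ERROR, so the rewrite changes behavior.
verdict: not equivalent; witness: x=2, y=-3, z=-3


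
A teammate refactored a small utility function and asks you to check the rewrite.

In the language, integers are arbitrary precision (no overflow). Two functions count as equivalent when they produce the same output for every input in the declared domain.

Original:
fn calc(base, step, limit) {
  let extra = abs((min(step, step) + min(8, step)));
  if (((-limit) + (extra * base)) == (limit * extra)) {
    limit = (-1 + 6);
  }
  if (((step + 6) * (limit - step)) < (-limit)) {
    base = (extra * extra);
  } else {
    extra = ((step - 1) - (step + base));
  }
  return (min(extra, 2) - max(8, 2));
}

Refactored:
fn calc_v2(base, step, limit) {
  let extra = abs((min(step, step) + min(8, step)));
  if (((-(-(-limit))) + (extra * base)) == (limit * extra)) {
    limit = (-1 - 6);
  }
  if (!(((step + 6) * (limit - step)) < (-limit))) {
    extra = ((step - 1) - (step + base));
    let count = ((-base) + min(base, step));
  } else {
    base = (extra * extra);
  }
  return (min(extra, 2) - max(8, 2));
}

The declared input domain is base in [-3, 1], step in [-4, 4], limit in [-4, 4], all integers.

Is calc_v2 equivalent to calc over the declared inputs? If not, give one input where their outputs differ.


The rewrite breaks on base=-3, step=0, limit=0, where the results are -6 and -8.
calc: extra = 0; (((-limit) + (extra * base)) == (limit * extra)) -> true; limit = 5; (((step + 6) * (limit - step)) < (-limit)) -> false; extra = 2; return -6
calc_v2: extra = 0; (((-(-(-limit))) + (extra * base)) == (limit * extra)) -> true; limit = -7; (!(((step + 6) * (limit - step)) < (-limit))) -> false; base = 0; return -8
verdict: not equivalent; witness: base=-3, step=0, limit=0


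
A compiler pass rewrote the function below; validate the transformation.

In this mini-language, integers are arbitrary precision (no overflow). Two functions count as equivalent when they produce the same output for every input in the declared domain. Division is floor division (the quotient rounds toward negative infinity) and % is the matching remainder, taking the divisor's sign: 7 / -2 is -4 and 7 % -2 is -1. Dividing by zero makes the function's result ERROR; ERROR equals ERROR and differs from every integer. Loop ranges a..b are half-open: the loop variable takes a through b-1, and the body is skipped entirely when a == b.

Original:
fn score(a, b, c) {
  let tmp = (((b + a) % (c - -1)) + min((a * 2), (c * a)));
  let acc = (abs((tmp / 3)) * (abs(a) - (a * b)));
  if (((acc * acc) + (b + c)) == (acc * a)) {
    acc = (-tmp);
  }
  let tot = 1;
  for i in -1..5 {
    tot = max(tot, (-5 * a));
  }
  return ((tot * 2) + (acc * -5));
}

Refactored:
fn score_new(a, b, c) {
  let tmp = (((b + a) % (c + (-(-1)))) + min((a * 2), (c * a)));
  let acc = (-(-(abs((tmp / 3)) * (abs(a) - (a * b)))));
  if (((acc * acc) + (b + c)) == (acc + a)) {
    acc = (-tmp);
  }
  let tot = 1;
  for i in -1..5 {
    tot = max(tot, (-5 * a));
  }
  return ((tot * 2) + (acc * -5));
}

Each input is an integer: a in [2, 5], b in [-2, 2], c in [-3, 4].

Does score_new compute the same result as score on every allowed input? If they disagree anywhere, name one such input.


These are not equivalent — on a=2, b=1, c=1 the outputs split (2 vs 17).
score: tmp=3, then acc=0, then (((acc * acc) + (b + c)) == (acc * a)) is false, then tot=1, then (i=-1), then tot=1, then (i=0), then tot=1, then (i=1), then tot=1, then (i=2), then tot=1, then (i=3), then tot=1, then (i=4), then tot=1, then returns 2
score_new: tmp=3, then acc=0, then (((acc * acc) + (b + c)) == (acc + a)) is true, then acc=-3, then tot=1, then (i=-1), then tot=1, then (i=0), then tot=1, then (i=1), then tot=1, then (i=2), then tot=1, then (i=3), then tot=1, then (i=4), then tot=1, then returns 17
verdict: not equivalent; witness: a=2, b=1, c=1


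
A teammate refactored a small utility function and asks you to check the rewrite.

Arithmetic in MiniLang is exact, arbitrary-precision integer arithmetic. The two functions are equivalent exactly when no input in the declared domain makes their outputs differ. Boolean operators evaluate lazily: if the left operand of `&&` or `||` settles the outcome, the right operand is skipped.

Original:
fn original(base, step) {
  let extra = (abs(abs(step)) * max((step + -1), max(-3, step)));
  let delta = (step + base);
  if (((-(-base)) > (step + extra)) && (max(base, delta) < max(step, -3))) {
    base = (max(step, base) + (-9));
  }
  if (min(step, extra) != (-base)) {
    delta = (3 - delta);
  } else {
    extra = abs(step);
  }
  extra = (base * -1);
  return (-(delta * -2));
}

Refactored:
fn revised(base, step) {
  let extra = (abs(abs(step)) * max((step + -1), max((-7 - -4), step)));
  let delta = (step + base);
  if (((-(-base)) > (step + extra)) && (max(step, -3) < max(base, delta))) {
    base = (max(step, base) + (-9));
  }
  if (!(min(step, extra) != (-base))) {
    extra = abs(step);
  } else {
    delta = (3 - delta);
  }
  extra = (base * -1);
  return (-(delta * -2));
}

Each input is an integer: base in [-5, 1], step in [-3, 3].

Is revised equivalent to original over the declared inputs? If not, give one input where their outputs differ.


Try base=1, step=-1.
original: extra=-1, then delta=0, then (((-(-base)) > (step + extra)) && (max(base, delta) < max(step, -3))) is false, then (min(step, extra) != (-base)) is false, then extra=1, then extra=-1, then returns 0
revised: extra=-1, then delta=0, then (((-(-base)) > (step + extra)) && (max(step, -3) < max(base, delta))) is true, then base=-8, then (!(min(step, extra) != (-base))) is false, then delta=3, then extra=8, then returns 6
0 and 6 differ, so these are not the same function on this domain.
verdict: not equivalent; witness: base=1, step=-1


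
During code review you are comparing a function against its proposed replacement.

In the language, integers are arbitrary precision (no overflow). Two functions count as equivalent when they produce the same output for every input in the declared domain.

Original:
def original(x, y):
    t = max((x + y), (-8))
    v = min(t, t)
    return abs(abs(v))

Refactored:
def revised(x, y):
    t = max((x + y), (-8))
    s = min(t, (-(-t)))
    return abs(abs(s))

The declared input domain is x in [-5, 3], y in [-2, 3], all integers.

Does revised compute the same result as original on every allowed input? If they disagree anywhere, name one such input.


Reading the diff, among the changes: local variable names differ.
One worked example (x=-4, y=0) — original: t := -4 | v := -4 | result 4; revised: t := -4 | s := -4 | result 4; agreement on 4.
Every one of the 54 inputs gives matching results.
verdict: equivalent


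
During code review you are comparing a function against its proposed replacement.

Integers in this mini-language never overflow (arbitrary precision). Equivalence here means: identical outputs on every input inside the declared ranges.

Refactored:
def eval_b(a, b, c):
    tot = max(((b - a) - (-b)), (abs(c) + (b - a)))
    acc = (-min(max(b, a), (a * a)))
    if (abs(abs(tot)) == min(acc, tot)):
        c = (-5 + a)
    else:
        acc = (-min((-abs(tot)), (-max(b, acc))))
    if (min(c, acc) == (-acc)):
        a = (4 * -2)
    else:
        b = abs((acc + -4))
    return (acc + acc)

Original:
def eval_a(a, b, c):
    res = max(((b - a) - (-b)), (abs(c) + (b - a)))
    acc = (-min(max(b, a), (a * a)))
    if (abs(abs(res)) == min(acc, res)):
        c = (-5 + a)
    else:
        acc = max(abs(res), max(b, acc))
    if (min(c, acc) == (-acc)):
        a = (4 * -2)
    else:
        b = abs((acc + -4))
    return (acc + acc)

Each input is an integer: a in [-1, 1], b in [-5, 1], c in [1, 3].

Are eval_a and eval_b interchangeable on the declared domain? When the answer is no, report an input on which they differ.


Changes here: local variable names differ, min/max/abs usage differs; the full 63-point sweep finds no disagreement.
verdict: equivalent


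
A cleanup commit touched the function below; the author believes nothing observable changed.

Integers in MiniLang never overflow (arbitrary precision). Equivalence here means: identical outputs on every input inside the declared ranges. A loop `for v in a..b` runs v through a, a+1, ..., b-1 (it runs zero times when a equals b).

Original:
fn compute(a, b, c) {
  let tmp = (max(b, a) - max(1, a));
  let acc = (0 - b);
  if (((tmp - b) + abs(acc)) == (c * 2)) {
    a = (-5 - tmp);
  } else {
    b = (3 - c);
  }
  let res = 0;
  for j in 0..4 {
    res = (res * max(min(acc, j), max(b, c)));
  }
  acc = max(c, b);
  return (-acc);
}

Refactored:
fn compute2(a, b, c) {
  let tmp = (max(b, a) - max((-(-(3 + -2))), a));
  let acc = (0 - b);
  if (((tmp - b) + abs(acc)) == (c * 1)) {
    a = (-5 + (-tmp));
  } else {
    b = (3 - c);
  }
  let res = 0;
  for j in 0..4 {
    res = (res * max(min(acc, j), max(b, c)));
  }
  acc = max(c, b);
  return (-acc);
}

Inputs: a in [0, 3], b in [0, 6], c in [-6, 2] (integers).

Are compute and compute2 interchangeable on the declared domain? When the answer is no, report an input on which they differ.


Try a=0, b=0, c=-1.
compute: tmp = -1; acc = 0; (((tmp - b) + abs(acc)) == (c * 2)) -> false; b = 4; res = 0; [j=0]; res = 0; [j=1]; res = 0; [j=2]; res = 0; [j=3]; res = 0; acc = 4; return -4
compute2: tmp = -1; acc = 0; (((tmp - b) + abs(acc)) == (c * 1)) -> true; a = -4; res = 0; [j=0]; res = 0; [j=1]; res = 0; [j=2]; res = 0; [j=3]; res = 0; acc = 0; return 0
-4 != 0, so the rewrite changes behavior.
verdict: not equivalent; witness: a=0, b=0, c=-1


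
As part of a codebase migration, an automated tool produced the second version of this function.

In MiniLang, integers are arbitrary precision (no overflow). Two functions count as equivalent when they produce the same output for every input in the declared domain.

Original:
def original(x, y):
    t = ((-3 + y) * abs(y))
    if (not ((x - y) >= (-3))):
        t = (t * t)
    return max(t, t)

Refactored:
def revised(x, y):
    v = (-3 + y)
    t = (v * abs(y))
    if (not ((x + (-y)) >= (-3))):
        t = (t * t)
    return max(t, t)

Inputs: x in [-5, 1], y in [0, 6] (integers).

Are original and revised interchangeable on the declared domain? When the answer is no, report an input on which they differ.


Equivalent — the differences include statement counts differ, local variable names differ, arithmetic usage differs, yet no declared input distinguishes the two.
Spot check at x=-5, y=5 — original: t=10, then (not ((x - y) >= (-3))) is true, then t=100, then returns 100. revised: v=2, then t=10, then (not ((x + (-y)) >= (-3))) is true, then t=100, then returns 100. Both give 100.
Every one of the 49 inputs gives matching results.
verdict: equivalent


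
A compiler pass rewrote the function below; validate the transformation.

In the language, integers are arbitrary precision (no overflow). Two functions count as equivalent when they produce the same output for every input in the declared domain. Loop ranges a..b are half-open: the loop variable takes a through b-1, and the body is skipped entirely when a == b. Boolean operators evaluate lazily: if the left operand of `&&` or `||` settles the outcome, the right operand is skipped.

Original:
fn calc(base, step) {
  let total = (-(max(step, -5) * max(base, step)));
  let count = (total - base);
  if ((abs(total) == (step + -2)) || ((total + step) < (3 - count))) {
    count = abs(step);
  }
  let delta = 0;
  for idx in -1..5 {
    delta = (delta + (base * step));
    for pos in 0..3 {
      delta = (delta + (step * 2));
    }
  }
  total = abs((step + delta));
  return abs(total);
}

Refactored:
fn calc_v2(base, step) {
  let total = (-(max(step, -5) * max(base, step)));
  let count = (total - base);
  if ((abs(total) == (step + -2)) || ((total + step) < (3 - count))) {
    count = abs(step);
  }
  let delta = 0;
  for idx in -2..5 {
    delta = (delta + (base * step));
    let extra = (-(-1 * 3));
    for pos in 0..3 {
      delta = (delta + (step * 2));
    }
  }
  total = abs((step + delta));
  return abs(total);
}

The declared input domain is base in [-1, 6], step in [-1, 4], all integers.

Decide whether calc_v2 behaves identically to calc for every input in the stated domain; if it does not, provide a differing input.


Run the pair on base=-1, step=-1.
calc: total = -1; count = 0; ((abs(total) == (step + -2)) || ((total + step) < (3 - count))) -> true; count = 1; delta = 0; [idx=-1]; delta = 1; [pos=0]; delta = -1; [pos=1]; delta = -3; [pos=2]; delta = -5; [idx=0]; delta = -4; [pos=0]; delta = -6; [pos=1]; delta = -8; [pos=2]; delta = -10; [idx=1]; delta = -9; [pos=0]; delta = -11; [pos=1]; delta = -13; [pos=2]; delta = -15; [idx=2]; delta = -14; [pos=0]; delta = -16; [pos=1]; delta = -18; [pos=2]; delta = -20; [idx=3]; delta = -19; [pos=0]; delta = -21; [pos=1]; delta = -23; [pos=2]; delta = -25; [idx=4]; delta = -24; [pos=0]; delta = -26; [pos=1]; delta = -28; [pos=2]; delta = -30; total = 31; return 31
calc_v2: total = -1; count = 0; ((abs(total) == (step + -2)) || ((total + step) < (3 - count))) -> true; count = 1; delta = 0; [idx=-2]; delta = 1; extra = 3; [pos=0]; delta = -1; [pos=1]; delta = -3; [pos=2]; delta = -5; [idx=-1]; delta = -4; extra = 3; [pos=0]; delta = -6; [pos=1]; delta = -8; [pos=2]; delta = -10; [idx=0]; delta = -9; extra = 3; [pos=0]; delta = -11; [pos=1]; delta = -13; [pos=2]; delta = -15; [idx=1]; delta = -14; extra = 3; [pos=0]; delta = -16; [pos=1]; delta = -18; [pos=2]; delta = -20; [idx=2]; delta = -19; extra = 3; [pos=0]; delta = -21; [pos=1]; delta = -23; [pos=2]; delta = -25; [idx=3]; delta = -24; extra = 3; [pos=0]; delta = -26; [pos=1]; delta = -28; [pos=2]; delta = -30; [idx=4]; delta = -29; extra = 3; [pos=0]; delta = -31; [pos=1]; delta = -33; [pos=2]; delta = -35; total = 36; return 36
31 != 36, so the rewrite changes behavior.
verdict: not equivalent; witness: base=-1, step=-1


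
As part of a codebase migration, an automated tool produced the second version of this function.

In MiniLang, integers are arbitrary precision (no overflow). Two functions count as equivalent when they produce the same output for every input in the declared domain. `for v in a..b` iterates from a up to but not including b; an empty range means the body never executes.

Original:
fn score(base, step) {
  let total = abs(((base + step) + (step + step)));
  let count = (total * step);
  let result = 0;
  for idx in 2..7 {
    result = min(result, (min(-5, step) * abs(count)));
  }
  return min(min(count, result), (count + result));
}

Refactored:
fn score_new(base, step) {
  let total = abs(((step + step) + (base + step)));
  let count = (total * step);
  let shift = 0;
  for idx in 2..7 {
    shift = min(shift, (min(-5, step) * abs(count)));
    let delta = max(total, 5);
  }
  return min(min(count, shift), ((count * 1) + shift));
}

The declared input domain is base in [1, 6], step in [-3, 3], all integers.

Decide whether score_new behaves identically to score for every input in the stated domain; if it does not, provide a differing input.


Reading the diff, among the changes: min/max/abs usage differs, constant usage differs, arithmetic usage differs, statement counts differ, local variable names differ.
As a probe, take base=4, step=3: score runs total = 13; count = 39; result = 0; [idx=2]; result = -195; [idx=3]; result = -195; [idx=4]; result = -195; [idx=5]; result = -195; [idx=6]; result = -195; return -195; score_new runs total = 13; count = 39; shift = 0; [idx=2]; shift = -195; delta = 13; [idx=3]; shift = -195; delta = 13; [idx=4]; shift = -195; delta = 13; [idx=5]; shift = -195; delta = 13; [idx=6]; shift = -195; delta = 13; return -195; both end at -195.
Across all 42 domain points the two functions coincide.
verdict: equivalent


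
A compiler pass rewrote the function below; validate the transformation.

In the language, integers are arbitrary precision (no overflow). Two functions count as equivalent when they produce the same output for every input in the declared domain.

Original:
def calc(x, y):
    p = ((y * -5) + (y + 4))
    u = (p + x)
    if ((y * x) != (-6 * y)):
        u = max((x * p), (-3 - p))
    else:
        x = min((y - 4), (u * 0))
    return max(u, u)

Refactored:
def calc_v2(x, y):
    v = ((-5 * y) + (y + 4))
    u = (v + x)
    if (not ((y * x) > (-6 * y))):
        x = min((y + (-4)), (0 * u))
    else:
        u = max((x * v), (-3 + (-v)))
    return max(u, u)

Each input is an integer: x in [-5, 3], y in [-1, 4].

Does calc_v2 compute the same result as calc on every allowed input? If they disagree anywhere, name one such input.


Run the pair on x=-5, y=-1.
calc: p becomes 8; next u becomes 3; next ((y * x) != (-6 * y)) evaluates to true; next u becomes -11; next final value -11
calc_v2: v becomes 8; next u becomes 3; next (not ((y * x) > (-6 * y))) evaluates to true; next x becomes -5; next final value 3
-11 vs 3 — the two versions disagree here.
verdict: not equivalent; witness: x=-5, y=-1


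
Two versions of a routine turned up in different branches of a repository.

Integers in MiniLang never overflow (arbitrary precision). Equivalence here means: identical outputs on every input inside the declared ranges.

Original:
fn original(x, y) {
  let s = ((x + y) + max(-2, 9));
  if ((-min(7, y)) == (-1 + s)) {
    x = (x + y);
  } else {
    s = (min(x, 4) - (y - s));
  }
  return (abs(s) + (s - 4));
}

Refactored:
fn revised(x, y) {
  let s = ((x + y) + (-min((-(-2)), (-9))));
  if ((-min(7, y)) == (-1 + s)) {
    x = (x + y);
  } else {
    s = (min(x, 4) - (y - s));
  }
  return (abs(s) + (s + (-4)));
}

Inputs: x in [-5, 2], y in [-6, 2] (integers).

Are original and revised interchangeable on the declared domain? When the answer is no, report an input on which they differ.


The two versions differ — the changes include min/max/abs usage differs, plus arithmetic usage differs.
Tracing x=-1, y=1: original: s = 9; ((-min(7, y)) == (-1 + s)) -> false; s = 7; return 10 | revised: s = 9; ((-min(7, y)) == (-1 + s)) -> false; s = 7; return 10 — matching result 10.
Sweeping the whole domain (72 inputs) finds no disagreement.
verdict: equivalent


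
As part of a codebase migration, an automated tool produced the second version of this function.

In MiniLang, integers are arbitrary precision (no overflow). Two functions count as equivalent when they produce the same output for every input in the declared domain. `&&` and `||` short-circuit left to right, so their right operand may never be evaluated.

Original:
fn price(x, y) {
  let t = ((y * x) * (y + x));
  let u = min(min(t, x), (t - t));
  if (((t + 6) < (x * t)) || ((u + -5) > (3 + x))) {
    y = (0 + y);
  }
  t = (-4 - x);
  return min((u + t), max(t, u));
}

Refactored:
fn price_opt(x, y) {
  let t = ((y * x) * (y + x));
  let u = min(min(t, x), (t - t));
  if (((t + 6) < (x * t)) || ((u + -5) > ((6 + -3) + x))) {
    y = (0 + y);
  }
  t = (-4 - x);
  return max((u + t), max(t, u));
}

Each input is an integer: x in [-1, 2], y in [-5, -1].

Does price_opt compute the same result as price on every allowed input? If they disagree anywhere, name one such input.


x=-1, y=-5 yields -33 from price but -3 from price_opt.
verdict: not equivalent; witness: x=-1, y=-5


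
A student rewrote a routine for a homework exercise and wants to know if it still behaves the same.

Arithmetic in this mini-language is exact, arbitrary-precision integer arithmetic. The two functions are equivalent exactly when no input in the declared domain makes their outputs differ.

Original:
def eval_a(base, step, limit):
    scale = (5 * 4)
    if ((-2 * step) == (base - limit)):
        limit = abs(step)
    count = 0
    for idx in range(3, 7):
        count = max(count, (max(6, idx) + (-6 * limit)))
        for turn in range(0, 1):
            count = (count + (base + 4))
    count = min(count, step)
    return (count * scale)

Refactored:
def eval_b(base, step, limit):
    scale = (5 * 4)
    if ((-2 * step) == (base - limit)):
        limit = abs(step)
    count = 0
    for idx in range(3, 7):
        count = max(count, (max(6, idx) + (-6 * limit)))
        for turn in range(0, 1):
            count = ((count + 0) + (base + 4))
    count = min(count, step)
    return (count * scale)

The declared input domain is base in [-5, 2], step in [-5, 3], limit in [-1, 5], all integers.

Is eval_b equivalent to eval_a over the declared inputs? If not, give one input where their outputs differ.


The two are interchangeable: arithmetic usage differs; and constant usage differs, and every declared input agrees.
One worked example (base=-2, step=-4, limit=4) — eval_a: scale = 20; ((-2 * step) == (base - limit)) -> false; count = 0; [idx=3]; count = 0; [turn=0]; count = 2; [idx=4]; count = 2; [turn=0]; count = 4; [idx=5]; count = 4; [turn=0]; count = 6; [idx=6]; count = 6; [turn=0]; count = 8; count = -4; return -80; eval_b: scale = 20; ((-2 * step) == (base - limit)) -> false; count = 0; [idx=3]; count = 0; [turn=0]; count = 2; [idx=4]; count = 2; [turn=0]; count = 4; [idx=5]; count = 4; [turn=0]; count = 6; [idx=6]; count = 6; [turn=0]; count = 8; count = -4; return -80; agreement on -80.
Checked all 504 inputs in the declared domain: the outputs agree on every one.
verdict: equivalent


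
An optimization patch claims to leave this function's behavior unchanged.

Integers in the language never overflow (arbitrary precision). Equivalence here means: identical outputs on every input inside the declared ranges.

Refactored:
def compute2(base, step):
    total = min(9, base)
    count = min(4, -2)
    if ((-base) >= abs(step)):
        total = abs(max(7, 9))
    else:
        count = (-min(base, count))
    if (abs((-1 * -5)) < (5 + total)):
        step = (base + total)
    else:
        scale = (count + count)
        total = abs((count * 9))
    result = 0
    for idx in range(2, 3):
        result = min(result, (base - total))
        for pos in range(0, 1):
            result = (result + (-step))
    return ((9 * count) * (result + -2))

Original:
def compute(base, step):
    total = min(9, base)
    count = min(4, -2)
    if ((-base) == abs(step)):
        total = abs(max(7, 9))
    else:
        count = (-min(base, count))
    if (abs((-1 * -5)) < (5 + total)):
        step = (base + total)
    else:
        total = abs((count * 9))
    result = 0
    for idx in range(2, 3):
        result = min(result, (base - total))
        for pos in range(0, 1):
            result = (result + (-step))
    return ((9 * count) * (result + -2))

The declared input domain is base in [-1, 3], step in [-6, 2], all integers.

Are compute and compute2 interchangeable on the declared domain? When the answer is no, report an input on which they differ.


There is a counterexample at base=-1, step=0: -378 on one side, 360 on the other.
compute: total=-1, then count=-2, then ((-base) == abs(step)) is false, then count=2, then (abs((-1 * -5)) < (5 + total)) is false, then total=18, then result=0, then (idx=2), then result=-19, then (pos=0), then result=-19, then returns -378
compute2: total=-1, then count=-2, then ((-base) >= abs(step)) is true, then total=9, then (abs((-1 * -5)) < (5 + total)) is true, then step=8, then result=0, then (idx=2), then result=-10, then (pos=0), then result=-18, then returns 360
verdict: not equivalent; witness: base=-1, step=0


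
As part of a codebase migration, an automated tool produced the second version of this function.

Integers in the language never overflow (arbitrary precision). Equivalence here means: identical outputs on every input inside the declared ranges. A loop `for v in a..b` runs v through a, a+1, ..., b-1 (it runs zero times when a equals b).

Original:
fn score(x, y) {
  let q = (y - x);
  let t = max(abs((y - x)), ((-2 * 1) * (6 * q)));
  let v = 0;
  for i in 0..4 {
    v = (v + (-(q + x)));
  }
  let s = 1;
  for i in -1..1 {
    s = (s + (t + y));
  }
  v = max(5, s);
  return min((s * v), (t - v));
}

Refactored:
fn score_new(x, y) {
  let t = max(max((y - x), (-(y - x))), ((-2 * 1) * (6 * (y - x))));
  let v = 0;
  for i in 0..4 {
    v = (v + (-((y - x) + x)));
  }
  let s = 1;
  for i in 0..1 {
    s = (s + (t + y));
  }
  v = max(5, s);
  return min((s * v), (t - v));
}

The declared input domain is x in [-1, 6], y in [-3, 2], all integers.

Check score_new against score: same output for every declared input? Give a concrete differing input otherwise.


Consider the input x=-1, y=-3.
score: q := -2 | t := 24 | v := 0 | iter i=0: | v := 3 | iter i=1: | v := 6 | iter i=2: | v := 9 | iter i=3: | v := 12 | s := 1 | iter i=-1: | s := 22 | iter i=0: | s := 43 | v := 43 | result -19
score_new: t := 24 | v := 0 | iter i=0: | v := 3 | iter i=1: | v := 6 | iter i=2: | v := 9 | iter i=3: | v := 12 | s := 1 | iter i=0: | s := 22 | v := 22 | result 2
-19 and 2 differ, so these are not the same function on this domain.
verdict: not equivalent; witness: x=-1, y=-3


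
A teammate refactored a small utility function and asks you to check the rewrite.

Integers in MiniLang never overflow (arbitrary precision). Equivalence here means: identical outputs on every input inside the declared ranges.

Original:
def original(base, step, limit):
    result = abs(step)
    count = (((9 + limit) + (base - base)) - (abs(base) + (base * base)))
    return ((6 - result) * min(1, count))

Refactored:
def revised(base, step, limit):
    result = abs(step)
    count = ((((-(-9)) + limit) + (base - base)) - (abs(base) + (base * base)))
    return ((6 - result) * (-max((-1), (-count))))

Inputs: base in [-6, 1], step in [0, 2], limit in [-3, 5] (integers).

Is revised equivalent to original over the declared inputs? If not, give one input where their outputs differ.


This is a faithful refactor — min/max/abs usage differs, but the computed results match everywhere.
One worked example (base=1, step=2, limit=-3) — original: result=2, then count=4, then returns 4; revised: result=2, then count=4, then returns 4; agreement on 4.
An exhaustive pass over the 216 declared inputs shows identical outputs.
verdict: equivalent


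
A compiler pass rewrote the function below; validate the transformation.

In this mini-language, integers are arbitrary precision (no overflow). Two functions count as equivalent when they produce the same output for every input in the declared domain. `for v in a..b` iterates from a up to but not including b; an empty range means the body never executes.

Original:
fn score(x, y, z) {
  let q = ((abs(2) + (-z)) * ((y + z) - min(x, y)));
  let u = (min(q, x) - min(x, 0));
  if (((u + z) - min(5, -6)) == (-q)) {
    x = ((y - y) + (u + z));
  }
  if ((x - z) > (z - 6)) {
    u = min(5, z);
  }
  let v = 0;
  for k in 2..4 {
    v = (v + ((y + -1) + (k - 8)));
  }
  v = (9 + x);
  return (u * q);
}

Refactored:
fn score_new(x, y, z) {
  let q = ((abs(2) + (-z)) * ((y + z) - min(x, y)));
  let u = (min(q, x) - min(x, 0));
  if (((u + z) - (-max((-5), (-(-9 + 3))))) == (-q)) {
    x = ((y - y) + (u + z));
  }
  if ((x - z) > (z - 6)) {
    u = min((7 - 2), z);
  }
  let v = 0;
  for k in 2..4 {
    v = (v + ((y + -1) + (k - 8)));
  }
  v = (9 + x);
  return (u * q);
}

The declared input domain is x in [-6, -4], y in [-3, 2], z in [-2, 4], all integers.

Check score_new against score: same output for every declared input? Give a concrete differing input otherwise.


This is a faithful refactor — arithmetic usage differs, min/max/abs usage differs, constant usage differs, but the computed results match everywhere.
As a probe, take x=-6, y=-2, z=2: score runs q := 0 | u := 0 | (((u + z) - min(5, -6)) == (-q)): false | ((x - z) > (z - 6)): false | v := 0 | iter k=2: | v := -9 | iter k=3: | v := -17 | v := 3 | result 0; score_new runs q := 0 | u := 0 | (((u + z) - (-max((-5), (-(-9 + 3))))) == (-q)): false | ((x - z) > (z - 6)): false | v := 0 | iter k=2: | v := -9 | iter k=3: | v := -17 | v := 3 | result 0; both end at 0.
Across all 126 domain points the two functions coincide.
verdict: equivalent


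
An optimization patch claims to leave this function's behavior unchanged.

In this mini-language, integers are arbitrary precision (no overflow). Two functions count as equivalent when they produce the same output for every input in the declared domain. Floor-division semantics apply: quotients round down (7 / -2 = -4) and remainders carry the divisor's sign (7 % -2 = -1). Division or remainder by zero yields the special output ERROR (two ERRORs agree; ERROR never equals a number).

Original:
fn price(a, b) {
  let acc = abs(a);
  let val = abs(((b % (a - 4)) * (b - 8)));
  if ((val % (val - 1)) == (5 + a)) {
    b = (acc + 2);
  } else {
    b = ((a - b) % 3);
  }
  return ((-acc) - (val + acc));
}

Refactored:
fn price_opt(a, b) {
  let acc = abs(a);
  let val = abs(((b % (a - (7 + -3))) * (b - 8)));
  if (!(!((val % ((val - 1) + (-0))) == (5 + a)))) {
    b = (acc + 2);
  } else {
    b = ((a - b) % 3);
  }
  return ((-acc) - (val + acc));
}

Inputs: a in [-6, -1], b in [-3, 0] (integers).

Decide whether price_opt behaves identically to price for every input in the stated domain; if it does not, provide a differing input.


Equivalent — the differences include boolean connective usage differs; constant usage differs; arithmetic usage differs, yet no declared input distinguishes the two.
Tracing a=-2, b=0: price: acc=2, then val=0, then ((val % (val - 1)) == (5 + a)) is false, then b=1, then returns -4 | price_opt: acc=2, then val=0, then (!(!((val % ((val - 1) + (-0))) == (5 + a)))) is false, then b=1, then returns -4 — matching result -4.
Checked all 24 inputs in the declared domain: the outputs agree on every one.
verdict: equivalent


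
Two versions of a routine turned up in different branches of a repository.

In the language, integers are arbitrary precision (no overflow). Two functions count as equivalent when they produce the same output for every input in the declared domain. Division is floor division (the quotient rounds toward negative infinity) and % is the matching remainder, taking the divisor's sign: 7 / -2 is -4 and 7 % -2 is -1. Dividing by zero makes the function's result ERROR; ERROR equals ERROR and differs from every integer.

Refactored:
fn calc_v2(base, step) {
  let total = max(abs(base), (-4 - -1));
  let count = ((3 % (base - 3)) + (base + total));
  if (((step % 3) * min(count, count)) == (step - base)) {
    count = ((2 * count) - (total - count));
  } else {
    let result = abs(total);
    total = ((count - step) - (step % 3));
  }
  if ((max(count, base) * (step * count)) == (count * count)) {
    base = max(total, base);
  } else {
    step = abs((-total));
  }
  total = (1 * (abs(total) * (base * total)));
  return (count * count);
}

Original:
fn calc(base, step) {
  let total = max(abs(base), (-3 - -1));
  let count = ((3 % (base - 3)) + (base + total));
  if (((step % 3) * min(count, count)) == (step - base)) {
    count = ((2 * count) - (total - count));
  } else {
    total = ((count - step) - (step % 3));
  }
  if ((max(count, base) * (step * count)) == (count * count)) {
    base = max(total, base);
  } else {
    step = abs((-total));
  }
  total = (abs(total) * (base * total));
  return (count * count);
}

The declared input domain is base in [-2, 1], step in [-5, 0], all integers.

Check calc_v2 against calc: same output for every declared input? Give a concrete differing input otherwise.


Although `-3` became `-4`, no input in the stated domain can expose it; all 24 inputs agree.
verdict: equivalent


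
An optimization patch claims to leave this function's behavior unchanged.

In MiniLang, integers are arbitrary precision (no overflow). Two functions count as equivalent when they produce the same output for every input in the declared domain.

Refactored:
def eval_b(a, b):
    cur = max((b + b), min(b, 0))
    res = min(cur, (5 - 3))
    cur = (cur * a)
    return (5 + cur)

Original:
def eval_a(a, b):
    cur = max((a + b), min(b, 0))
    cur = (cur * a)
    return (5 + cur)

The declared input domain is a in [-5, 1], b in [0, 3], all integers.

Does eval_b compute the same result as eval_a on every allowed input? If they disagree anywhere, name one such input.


The rewrite breaks on a=-5, b=1, where the results are 5 and -5.
eval_a: cur=0, then cur=0, then returns 5
eval_b: cur=2, then res=2, then cur=-10, then returns -5
verdict: not equivalent; witness: a=-5, b=1


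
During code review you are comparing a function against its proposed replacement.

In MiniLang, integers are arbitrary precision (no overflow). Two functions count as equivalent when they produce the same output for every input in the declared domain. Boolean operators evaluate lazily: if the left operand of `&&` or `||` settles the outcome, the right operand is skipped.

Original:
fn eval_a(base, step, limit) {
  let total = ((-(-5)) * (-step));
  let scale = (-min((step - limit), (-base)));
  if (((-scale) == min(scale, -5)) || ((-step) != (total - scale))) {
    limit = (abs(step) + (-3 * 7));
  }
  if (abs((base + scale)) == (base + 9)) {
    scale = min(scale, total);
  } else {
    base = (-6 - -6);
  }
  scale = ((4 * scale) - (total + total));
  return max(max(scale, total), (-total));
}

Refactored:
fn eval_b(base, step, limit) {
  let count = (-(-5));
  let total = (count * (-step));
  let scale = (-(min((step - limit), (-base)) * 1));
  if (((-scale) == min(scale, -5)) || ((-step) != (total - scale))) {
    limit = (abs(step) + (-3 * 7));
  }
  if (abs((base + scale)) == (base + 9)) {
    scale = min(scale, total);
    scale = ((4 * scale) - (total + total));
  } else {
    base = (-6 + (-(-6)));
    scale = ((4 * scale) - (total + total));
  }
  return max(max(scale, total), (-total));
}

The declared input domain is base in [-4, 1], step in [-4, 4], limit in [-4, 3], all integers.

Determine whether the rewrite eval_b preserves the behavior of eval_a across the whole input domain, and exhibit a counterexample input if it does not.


Differences: local variable names differ; statement counts differ; arithmetic usage differs; constant usage differs — yet all 432 inputs agree.
verdict: equivalent
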